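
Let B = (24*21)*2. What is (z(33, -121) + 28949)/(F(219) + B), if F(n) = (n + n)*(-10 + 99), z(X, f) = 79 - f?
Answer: 29149/39990 ≈ 0.72891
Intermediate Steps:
F(n) = 178*n (F(n) = (2*n)*89 = 178*n)
B = 1008 (B = 504*2 = 1008)
(z(33, -121) + 28949)/(F(219) + B) = ((79 - 1*(-121)) + 28949)/(178*219 + 1008) = ((79 + 121) + 28949)/(38982 + 1008) = (200 + 28949)/39990 = 29149*(1/39990) = 29149/39990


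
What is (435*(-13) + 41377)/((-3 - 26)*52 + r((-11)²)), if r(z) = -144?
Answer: -17861/826 ≈ -21.623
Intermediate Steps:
(435*(-13) + 41377)/((-3 - 26)*52 + r((-11)²)) = (435*(-13) + 41377)/((-3 - 26)*52 - 144) = (-5655 + 41377)/(-29*52 - 144) = 35722/(-1508 - 144) = 35722/(-1652) = 35722*(-1/1652) = -17861/826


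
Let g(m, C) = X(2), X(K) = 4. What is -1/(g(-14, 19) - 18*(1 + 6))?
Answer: 1/122 ≈ 0.0081967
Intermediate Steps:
g(m, C) = 4
-1/(g(-14, 19) - 18*(1 + 6)) = -1/(4 - 18*(1 + 6)) = -1/(4 - 18*7) = -1/(4 - 126) = -1/(-122) = -1*(-1/122) = 1/122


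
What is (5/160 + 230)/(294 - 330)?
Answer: -7361/1152 ≈ -6.3898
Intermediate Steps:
(5/160 + 230)/(294 - 330) = (5*(1/160) + 230)/(-36) = (1/32 + 230)*(-1/36) = (7361/32)*(-1/36) = -7361/1152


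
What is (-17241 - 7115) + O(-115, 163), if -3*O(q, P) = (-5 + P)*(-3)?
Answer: -24198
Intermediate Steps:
O(q, P) = -5 + P (O(q, P) = -(-5 + P)*(-3)/3 = -(15 - 3*P)/3 = -5 + P)
(-17241 - 7115) + O(-115, 163) = (-17241 - 7115) + (-5 + 163) = -24356 + 158 = -24198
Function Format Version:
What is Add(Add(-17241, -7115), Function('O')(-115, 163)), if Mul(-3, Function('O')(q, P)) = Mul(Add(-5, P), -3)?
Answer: -24198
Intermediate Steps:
Function('O')(q, P) = Add(-5, P) (Function('O')(q, P) = Mul(Rational(-1, 3), Mul(Add(-5, P), -3)) = Mul(Rational(-1, 3), Add(15, Mul(-3, P))) = Add(-5, P))
Add(Add(-17241, -7115), Function('O')(-115, 163)) = Add(Add(-17241, -7115), Add(-5, 163)) = Add(-24356, 158) = -24198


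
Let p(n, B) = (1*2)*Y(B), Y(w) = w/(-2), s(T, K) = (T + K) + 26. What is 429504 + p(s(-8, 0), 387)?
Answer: 429117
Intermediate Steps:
s(T, K) = 26 + K + T (s(T, K) = (K + T) + 26 = 26 + K + T)
Y(w) = -w/2 (Y(w) = w*(-1/2) = -w/2)
p(n, B) = -B (p(n, B) = (1*2)*(-B/2) = 2*(-B/2) = -B)
429504 + p(s(-8, 0), 387) = 429504 - 1*387 = 429504 - 387 = 429117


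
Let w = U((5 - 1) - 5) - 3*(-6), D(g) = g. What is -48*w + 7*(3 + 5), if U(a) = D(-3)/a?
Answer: -952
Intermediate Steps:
U(a) = -3/a
w = 21 (w = -3/((5 - 1) - 5) - 3*(-6) = -3/(4 - 5) + 18 = -3/(-1) + 18 = -3*(-1) + 18 = 3 + 18 = 21)
-48*w + 7*(3 + 5) = -48*21 + 7*(3 + 5) = -1008 + 7*8 = -1008 + 56 = -952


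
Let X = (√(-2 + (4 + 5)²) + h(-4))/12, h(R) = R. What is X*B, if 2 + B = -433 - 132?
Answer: 189 - 189*√79/4 ≈ -230.97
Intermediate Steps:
B = -567 (B = -2 + (-433 - 132) = -2 - 565 = -567)
X = -⅓ + √79/12 (X = (√(-2 + (4 + 5)²) - 4)/12 = (√(-2 + 9²) - 4)*(1/12) = (√(-2 + 81) - 4)*(1/12) = (√79 - 4)*(1/12) = (-4 + √79)*(1/12) = -⅓ + √79/12 ≈ 0.40735)
X*B = (-⅓ + √79/12)*(-567) = 189 - 189*√79/4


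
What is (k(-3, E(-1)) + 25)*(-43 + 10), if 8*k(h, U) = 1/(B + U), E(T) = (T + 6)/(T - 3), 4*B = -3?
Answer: -13167/16 ≈ -822.94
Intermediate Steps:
B = -¾ (B = (¼)*(-3) = -¾ ≈ -0.75000)
E(T) = (6 + T)/(-3 + T)
k(h, U) = 1/(8*(-¾ + U))
(k(-3, E(-1)) + 25)*(-43 + 10) = (1/(2*(-3 + 4*((6 - 1)/(-3 - 1)))) + 25)*(-43 + 10) = (1/(2*(-3 + 4*(5/(-4)))) + 25)*(-33) = (1/(2*(-3 + 4*(-¼*5))) + 25)*(-33) = (1/(2*(-3 + 4*(-5/4))) + 25)*(-33) = (1/(2*(-3 - 5)) + 25)*(-33) = ((½)/(-8) + 25)*(-33) = ((½)*(-⅛) + 25)*(-33) = (-1/16 + 25)*(-33) = (399/16)*(-33) = -13167/16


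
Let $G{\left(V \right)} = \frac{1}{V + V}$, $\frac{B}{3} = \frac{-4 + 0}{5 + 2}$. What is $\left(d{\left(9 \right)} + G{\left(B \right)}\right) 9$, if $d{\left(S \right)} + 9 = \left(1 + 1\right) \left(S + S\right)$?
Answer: $\frac{1923}{8} \approx 240.38$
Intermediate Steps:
$B = - \frac{12}{7}$ ($B = 3 \frac{-4 + 0}{5 + 2} = 3 \left(- \frac{4}{7}\right) = - \frac{12}{7} \approx -1.7143$)
$G{\left(V \right)} = \frac{1}{2 V}$
$d{\left(S \right)} = -9 + 4 S$ ($d{\left(S \right)} = -9 + \left(1 + 1\right) \left(S + S\right) = -9 + 2 \cdot 2 S = -9 + 4 S$)
$\left(d{\left(9 \right)} + G{\left(B \right)}\right) 9 = \left(\left(-9 + 4 \cdot 9\right) + \frac{1}{2 \left(- \frac{12}{7}\right)}\right) 9 = \left(\left(-9 + 36\right) + \frac{1}{2} \left(- \frac{7}{12}\right)\right) 9 = \left(27 - \frac{7}{24}\right) 9 = \frac{641}{24} \cdot 9 = \frac{1923}{8}$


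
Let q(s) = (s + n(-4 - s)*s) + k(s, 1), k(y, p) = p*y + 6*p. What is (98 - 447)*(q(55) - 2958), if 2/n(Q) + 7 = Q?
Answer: 2977319/3 ≈ 9.9244e+5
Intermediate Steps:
n(Q) = 2/(-7 + Q)
k(y, p) = 6*p + p*y
q(s) = 6 + 2*s + 2*s/(-11 - s) (q(s) = (s + (2/(-7 + (-4 - s)))*s) + 1*(6 + s) = (s + (2/(-11 - s))*s) + (6 + s) = (s + 2*s/(-11 - s)) + (6 + s) = 6 + 2*s + 2*s/(-11 - s))
(98 - 447)*(q(55) - 2958) = (98 - 447)*(2*(33 + 55² + 13*55)/(11 + 55) - 2958) = -349*(2*(33 + 3025 + 715)/66 - 2958) = -349*(2*(1/66)*3773 - 2958) = -349*(343/3 - 2958) = -349*(-8531/3) = 2977319/3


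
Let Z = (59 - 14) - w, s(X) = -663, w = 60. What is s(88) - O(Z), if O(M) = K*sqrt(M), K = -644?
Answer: -663 + 644*I*sqrt(15) ≈ -663.0 + 2494.2*I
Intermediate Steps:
Z = -15 (Z = (59 - 14) - 1*60 = 45 - 60 = -15)
O(M) = -644*sqrt(M)
s(88) - O(Z) = -663 - (-644)*sqrt(-15) = -663 - (-644)*I*sqrt(15) = -663 + 644*I*sqrt(15)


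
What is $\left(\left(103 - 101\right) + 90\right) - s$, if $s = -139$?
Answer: $231$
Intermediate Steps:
$\left(\left(103 - 101\right) + 90\right) - s = \left(\left(103 - 101\right) + 90\right) - -139 = \left(2 + 90\right) + 139 = 92 + 139 = 231$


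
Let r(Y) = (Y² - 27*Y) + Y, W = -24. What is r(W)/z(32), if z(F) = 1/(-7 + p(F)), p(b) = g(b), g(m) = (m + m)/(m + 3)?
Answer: -43440/7 ≈ -6205.7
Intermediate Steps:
g(m) = 2*m/(3 + m) (g(m) = (2*m)/(3 + m) = 2*m/(3 + m))
p(b) = 2*b/(3 + b)
r(Y) = Y² - 26*Y
z(F) = 1/(-7 + 2*F/(3 + F))
r(W)/z(32) = (-24*(-26 - 24))/(((3 + 32)/(-21 - 5*32))) = (-24*(-50))/((35/(-21 - 160))) = 1200/((35/(-181))) = 1200/((-1/181*35)) = 1200/(-35/181) = 1200*(-181/35) = -43440/7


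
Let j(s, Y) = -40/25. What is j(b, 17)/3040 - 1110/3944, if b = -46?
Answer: -132059/468350 ≈ -0.28197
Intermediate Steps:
j(s, Y) = -8/5 (j(s, Y) = -40*1/25 = -8/5)
j(b, 17)/3040 - 1110/3944 = -8/5/3040 - 1110/3944 = -8/5*1/3040 - 1110*1/3944 = -1/1900 - 555/1972 = -132059/468350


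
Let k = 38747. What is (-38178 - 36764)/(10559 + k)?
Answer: -37471/24653 ≈ -1.5199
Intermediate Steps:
(-38178 - 36764)/(10559 + k) = (-38178 - 36764)/(10559 + 38747) = -74942/49306 = -74942*1/49306 = -37471/24653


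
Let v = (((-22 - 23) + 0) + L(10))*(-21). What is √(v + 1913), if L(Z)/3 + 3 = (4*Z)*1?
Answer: √527 ≈ 22.956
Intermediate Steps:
L(Z) = -9 + 12*Z (L(Z) = -9 + 3*((4*Z)*1) = -9 + 3*(4*Z) = -9 + 12*Z)
v = -1386 (v = (((-22 - 23) + 0) + (-9 + 12*10))*(-21) = ((-45 + 0) + (-9 + 120))*(-21) = (-45 + 111)*(-21) = 66*(-21) = -1386)
√(v + 1913) = √(-1386 + 1913) = √527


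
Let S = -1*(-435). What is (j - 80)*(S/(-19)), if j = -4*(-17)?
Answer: 5220/19 ≈ 274.74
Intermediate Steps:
j = 68
S = 435
(j - 80)*(S/(-19)) = (68 - 80)*(435/(-19)) = -5220*(-1)/19 = -12*(-435/19) = 5220/19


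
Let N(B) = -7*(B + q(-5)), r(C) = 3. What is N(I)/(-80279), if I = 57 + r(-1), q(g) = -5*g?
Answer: 595/80279 ≈ 0.0074117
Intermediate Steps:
I = 60 (I = 57 + 3 = 60)
N(B) = -175 - 7*B (N(B) = -7*(B - 5*(-5)) = -7*(B + 25) = -7*(25 + B) = -175 - 7*B)
N(I)/(-80279) = (-175 - 7*60)/(-80279) = (-175 - 420)*(-1/80279) = -595*(-1/80279) = 595/80279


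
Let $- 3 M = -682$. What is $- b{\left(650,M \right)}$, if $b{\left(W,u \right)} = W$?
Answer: $-650$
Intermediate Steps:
$M = \frac{682}{3}$ ($M = \left(- \frac{1}{3}\right) \left(-682\right) = \frac{682}{3} \approx 227.33$)
$- b{\left(650,M \right)} = \left(-1\right) 650 = -650$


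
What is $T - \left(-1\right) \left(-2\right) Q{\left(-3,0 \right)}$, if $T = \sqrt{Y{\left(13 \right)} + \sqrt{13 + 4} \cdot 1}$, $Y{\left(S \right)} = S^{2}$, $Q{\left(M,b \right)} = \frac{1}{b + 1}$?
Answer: $-2 + \sqrt{169 + \sqrt{17}} \approx 11.158$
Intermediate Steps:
$Q{\left(M,b \right)} = \frac{1}{1 + b}$
$T = \sqrt{169 + \sqrt{17}}$ ($T = \sqrt{13^{2} + \sqrt{13 + 4} \cdot 1} = \sqrt{169 + \sqrt{17} \cdot 1} = \sqrt{169 + \sqrt{17}} \approx 13.158$)
$T - \left(-1\right) \left(-2\right) Q{\left(-3,0 \right)} = \sqrt{169 + \sqrt{17}} - \frac{\left(-1\right) \left(-2\right)}{1 + 0} = \sqrt{169 + \sqrt{17}} - \frac{2}{1} = \sqrt{169 + \sqrt{17}} - 2 \cdot 1 = \sqrt{169 + \sqrt{17}} - 2 = -2 + \sqrt{169 + \sqrt{17}}$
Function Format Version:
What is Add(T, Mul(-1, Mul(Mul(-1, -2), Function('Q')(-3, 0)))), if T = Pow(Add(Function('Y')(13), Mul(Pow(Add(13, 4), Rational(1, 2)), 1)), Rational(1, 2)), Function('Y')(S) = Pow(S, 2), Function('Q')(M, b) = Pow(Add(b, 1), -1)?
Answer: Add(-2, Pow(Add(169, Pow(17, Rational(1, 2))), Rational(1, 2))) ≈ 11.158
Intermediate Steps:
Function('Q')(M, b) = Pow(Add(1, b), -1)
T = Pow(Add(169, Pow(17, Rational(1, 2))), Rational(1, 2)) (T = Pow(Add(Pow(13, 2), Mul(Pow(Add(13, 4), Rational(1, 2)), 1)), Rational(1, 2)) = Pow(Add(169, Mul(Pow(17, Rational(1, 2)), 1)), Rational(1, 2)) = Pow(Add(169, Pow(17, Rational(1, 2))), Rational(1, 2)) ≈ 13.158)
Add(T, Mul(-1, Mul(Mul(-1, -2), Function('Q')(-3, 0)))) = Add(Pow(Add(169, Pow(17, Rational(1, 2))), Rational(1, 2)), Mul(-1, Mul(Mul(-1, -2), Pow(Add(1, 0), -1)))) = Add(Pow(Add(169, Pow(17, Rational(1, 2))), Rational(1, 2)), Mul(-1, Mul(2, Pow(1, -1)))) = Add(Pow(Add(169, Pow(17, Rational(1, 2))), Rational(1, 2)), Mul(-1, Mul(2, 1))) = Add(Pow(Add(169, Pow(17, Rational(1, 2))), Rational(1, 2)), Mul(-1, 2)) = Add(Pow(Add(169, Pow(17, Rational(1, 2))), Rational(1, 2)), -2) = Add(-2, Pow(Add(169, Pow(17, Rational(1, 2))), Rational(1, 2)))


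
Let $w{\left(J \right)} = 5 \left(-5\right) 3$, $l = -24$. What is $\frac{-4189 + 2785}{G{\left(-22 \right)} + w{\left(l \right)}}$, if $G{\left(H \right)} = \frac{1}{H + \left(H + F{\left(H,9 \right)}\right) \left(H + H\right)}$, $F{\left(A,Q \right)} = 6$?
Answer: $\frac{957528}{51149} \approx 18.72$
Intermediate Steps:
$G{\left(H \right)} = \frac{1}{H + 2 H \left(6 + H\right)}$ ($G{\left(H \right)} = \frac{1}{H + \left(H + 6\right) \left(H + H\right)} = \frac{1}{H + \left(6 + H\right) 2 H} = \frac{1}{H + 2 H \left(6 + H\right)}$)
$w{\left(J \right)} = -75$ ($w{\left(J \right)} = \left(-25\right) 3 = -75$)
$\frac{-4189 + 2785}{G{\left(-22 \right)} + w{\left(l \right)}} = \frac{-4189 + 2785}{\frac{1}{\left(-22\right) \left(13 + 2 \left(-22\right)\right)} - 75} = - \frac{1404}{- \frac{1}{22 \left(13 - 44\right)} - 75} = - \frac{1404}{- \frac{1}{22 \left(-31\right)} - 75} = - \frac{1404}{\left(- \frac{1}{22}\right) \left(- \frac{1}{31}\right) - 75} = - \frac{1404}{\frac{1}{682} - 75} = - \frac{1404}{- \frac{51149}{682}} = \left(-1404\right) \left(- \frac{682}{51149}\right) = \frac{957528}{51149}$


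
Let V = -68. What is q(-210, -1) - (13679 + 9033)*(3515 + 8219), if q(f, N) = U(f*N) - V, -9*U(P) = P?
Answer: -799507690/3 ≈ -2.6650e+8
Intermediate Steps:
U(P) = -P/9
q(f, N) = 68 - N*f/9 (q(f, N) = -f*N/9 - 1*(-68) = -N*f/9 + 68 = 68 - N*f/9)
q(-210, -1) - (13679 + 9033)*(3515 + 8219) = (68 - ⅑*(-1)*(-210)) - (13679 + 9033)*(3515 + 8219) = (68 - 70/3) - 22712*11734 = 134/3 - 1*266502608 = 134/3 - 266502608 = -799507690/3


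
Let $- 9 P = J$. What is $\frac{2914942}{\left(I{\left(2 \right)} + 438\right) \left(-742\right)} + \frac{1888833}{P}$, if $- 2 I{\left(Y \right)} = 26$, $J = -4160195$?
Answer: $- \frac{676593575474}{131191749325} \approx -5.1573$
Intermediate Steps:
$P = \frac{4160195}{9}$ ($P = \left(- \frac{1}{9}\right) \left(-4160195\right) = \frac{4160195}{9} \approx 4.6224 \cdot 10^{5}$)
$I{\left(Y \right)} = -13$ ($I{\left(Y \right)} = \left(- \frac{1}{2}\right) 26 = -13$)
$\frac{2914942}{\left(I{\left(2 \right)} + 438\right) \left(-742\right)} + \frac{1888833}{P} = \frac{2914942}{\left(-13 + 438\right) \left(-742\right)} + \frac{1888833}{\frac{4160195}{9}} = \frac{2914942}{425 \left(-742\right)} + 1888833 \cdot \frac{9}{4160195} = \frac{2914942}{-315350} + \frac{16999497}{4160195} = 2914942 \left(- \frac{1}{315350}\right) + \frac{16999497}{4160195} = - \frac{1457471}{157675} + \frac{16999497}{4160195} = - \frac{676593575474}{131191749325}$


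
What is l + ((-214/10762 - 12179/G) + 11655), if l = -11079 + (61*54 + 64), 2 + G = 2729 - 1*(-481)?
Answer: 67843805177/17262248 ≈ 3930.2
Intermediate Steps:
G = 3208 (G = -2 + (2729 - 1*(-481)) = -2 + (2729 + 481) = -2 + 3210 = 3208)
l = -7721 (l = -11079 + (3294 + 64) = -11079 + 3358 = -7721)
l + ((-214/10762 - 12179/G) + 11655) = -7721 + ((-214/10762 - 12179/3208) + 11655) = -7721 + ((-214*1/10762 - 12179*1/3208) + 11655) = -7721 + ((-107/5381 - 12179/3208) + 11655) = -7721 + (-65878455/17262248 + 11655) = -7721 + 201125621985/17262248 = 67843805177/17262248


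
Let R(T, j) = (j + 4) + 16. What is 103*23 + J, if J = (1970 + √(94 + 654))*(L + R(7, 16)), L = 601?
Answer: 1257259 + 1274*√187 ≈ 1.2747e+6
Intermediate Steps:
R(T, j) = 20 + j (R(T, j) = (4 + j) + 16 = 20 + j)
J = 1254890 + 1274*√187 (J = (1970 + √(94 + 654))*(601 + (20 + 16)) = (1970 + √748)*(601 + 36) = (1970 + 2*√187)*637 = 1254890 + 1274*√187 ≈ 1.2723e+6)
103*23 + J = 103*23 + (1254890 + 1274*√187) = 2369 + (1254890 + 1274*√187) = 1257259 + 1274*√187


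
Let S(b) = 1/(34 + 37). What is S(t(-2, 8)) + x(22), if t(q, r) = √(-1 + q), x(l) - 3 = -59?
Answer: -3975/71 ≈ -55.986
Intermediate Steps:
x(l) = -56 (x(l) = 3 - 59 = -56)
S(b) = 1/71
S(t(-2, 8)) + x(22) = 1/71 - 56 = -3975/71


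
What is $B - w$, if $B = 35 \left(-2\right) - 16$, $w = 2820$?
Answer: $-2906$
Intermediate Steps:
$B = -86$ ($B = -70 - 16 = -86$)
$B - w = -86 - 2820 = -2906$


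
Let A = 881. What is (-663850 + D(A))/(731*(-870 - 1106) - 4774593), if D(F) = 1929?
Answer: 661921/6219049 ≈ 0.10643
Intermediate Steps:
(-663850 + D(A))/(731*(-870 - 1106) - 4774593) = (-663850 + 1929)/(731*(-870 - 1106) - 4774593) = -661921/(731*(-1976) - 4774593) = -661921/(-1444456 - 4774593) = -661921/(-6219049) = -661921*(-1/6219049) = 661921/6219049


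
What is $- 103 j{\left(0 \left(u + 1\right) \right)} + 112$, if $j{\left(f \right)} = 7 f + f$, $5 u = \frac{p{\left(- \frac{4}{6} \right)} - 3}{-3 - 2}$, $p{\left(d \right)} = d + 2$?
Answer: $112$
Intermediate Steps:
$p{\left(d \right)} = 2 + d$
$u = \frac{1}{15}$ ($u = \frac{\left(\left(2 - \frac{4}{6}\right) - 3\right) \frac{1}{-3 - 2}}{5} = \frac{\left(\left(2 - \frac{2}{3}\right) - 3\right) \frac{1}{-5}}{5} = \frac{\left(\left(2 - \frac{2}{3}\right) - 3\right) \left(- \frac{1}{5}\right)}{5} = \frac{\left(\frac{4}{3} - 3\right) \left(- \frac{1}{5}\right)}{5} = \frac{\left(- \frac{5}{3}\right) \left(- \frac{1}{5}\right)}{5} = \frac{1}{5} \cdot \frac{1}{3} = \frac{1}{15} \approx 0.066667$)
$j{\left(f \right)} = 8 f$
$- 103 j{\left(0 \left(u + 1\right) \right)} + 112 = - 103 \cdot 8 \cdot 0 \left(\frac{1}{15} + 1\right) + 112 = - 103 \cdot 8 \cdot 0 \cdot \frac{16}{15} + 112 = - 103 \cdot 8 \cdot 0 + 112 = \left(-103\right) 0 + 112 = 0 + 112 = 112$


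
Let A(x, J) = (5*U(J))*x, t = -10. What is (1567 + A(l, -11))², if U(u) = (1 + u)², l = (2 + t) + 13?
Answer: 16540489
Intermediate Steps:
l = 5 (l = (2 - 10) + 13 = -8 + 13 = 5)
A(x, J) = 5*x*(1 + J)² (A(x, J) = (5*(1 + J)²)*x = 5*x*(1 + J)²)
(1567 + A(l, -11))² = (1567 + 5*5*(1 - 11)²)² = (1567 + 5*5*(-10)²)² = (1567 + 5*5*100)² = (1567 + 2500)² = 4067² = 16540489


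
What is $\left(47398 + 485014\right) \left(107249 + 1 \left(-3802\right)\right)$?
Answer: $55076424164$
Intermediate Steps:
$\left(47398 + 485014\right) \left(107249 + 1 \left(-3802\right)\right) = 532412 \left(107249 - 3802\right) = 532412 \cdot 103447 = 55076424164$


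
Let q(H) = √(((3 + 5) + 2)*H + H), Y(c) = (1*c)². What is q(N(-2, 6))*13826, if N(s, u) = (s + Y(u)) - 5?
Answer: 13826*√319 ≈ 2.4694e+5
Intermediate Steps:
Y(c) = c²
N(s, u) = -5 + s + u² (N(s, u) = (s + u²) - 5 = -5 + s + u²)
q(H) = √11*√H (q(H) = √((8 + 2)*H + H) = √(10*H + H) = √(11*H) = √11*√H)
q(N(-2, 6))*13826 = (√11*√(-5 - 2 + 6²))*13826 = (√11*√(-5 - 2 + 36))*13826 = (√11*√29)*13826 = √319*13826 = 13826*√319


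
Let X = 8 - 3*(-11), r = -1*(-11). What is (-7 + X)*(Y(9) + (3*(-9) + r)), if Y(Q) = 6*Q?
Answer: 1292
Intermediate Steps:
r = 11
X = 41 (X = 8 + 33 = 41)
(-7 + X)*(Y(9) + (3*(-9) + r)) = (-7 + 41)*(6*9 + (3*(-9) + 11)) = 34*(54 + (-27 + 11)) = 34*(54 - 16) = 34*38 = 1292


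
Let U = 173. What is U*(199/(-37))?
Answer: -34427/37 ≈ -930.46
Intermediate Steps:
U*(199/(-37)) = 173*(199/(-37)) = 173*(199*(-1/37)) = 173*(-199/37) = -34427/37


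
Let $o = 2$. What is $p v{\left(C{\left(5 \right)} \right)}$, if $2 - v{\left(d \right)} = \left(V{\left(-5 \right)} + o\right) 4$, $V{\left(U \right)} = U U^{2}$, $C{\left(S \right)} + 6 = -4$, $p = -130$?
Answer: $-64220$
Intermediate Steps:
$C{\left(S \right)} = -10$ ($C{\left(S \right)} = -6 - 4 = -10$)
$V{\left(U \right)} = U^{3}$
$v{\left(d \right)} = 494$ ($v{\left(d \right)} = 2 - \left(\left(-5\right)^{3} + 2\right) 4 = 2 - \left(-125 + 2\right) 4 = 2 - \left(-123\right) 4 = 2 - -492 = 2 + 492 = 494$)
$p v{\left(C{\left(5 \right)} \right)} = \left(-130\right) 494 = -64220$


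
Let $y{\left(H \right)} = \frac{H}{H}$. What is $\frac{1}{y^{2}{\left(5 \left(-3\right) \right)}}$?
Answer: $1$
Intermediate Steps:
$y{\left(H \right)} = 1$
$\frac{1}{y^{2}{\left(5 \left(-3\right) \right)}} = \frac{1}{1^{2}} = 1^{-1} = 1$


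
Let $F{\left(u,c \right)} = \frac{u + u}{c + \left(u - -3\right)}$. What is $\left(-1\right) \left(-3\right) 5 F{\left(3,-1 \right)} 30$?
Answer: $540$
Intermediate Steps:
$F{\left(u,c \right)} = \frac{2 u}{3 + c + u}$ ($F{\left(u,c \right)} = \frac{2 u}{c + \left(u + 3\right)} = \frac{2 u}{c + \left(3 + u\right)} = \frac{2 u}{3 + c + u}$)
$\left(-1\right) \left(-3\right) 5 F{\left(3,-1 \right)} 30 = \left(-1\right) \left(-3\right) 5 \cdot 2 \cdot 3 \frac{1}{3 - 1 + 3} \cdot 30 = 3 \cdot 5 \cdot 2 \cdot 3 \cdot \frac{1}{5} \cdot 30 = 15 \cdot 2 \cdot 3 \cdot \frac{1}{5} \cdot 30 = 15 \cdot \frac{6}{5} \cdot 30 = 18 \cdot 30 = 540$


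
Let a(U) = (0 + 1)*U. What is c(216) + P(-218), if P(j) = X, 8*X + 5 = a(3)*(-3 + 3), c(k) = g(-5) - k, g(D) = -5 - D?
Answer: -1733/8 ≈ -216.63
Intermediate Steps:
a(U) = U (a(U) = 1*U = U)
c(k) = -k (c(k) = (-5 - 1*(-5)) - k = (-5 + 5) - k = 0 - k = -k)
X = -5/8 (X = -5/8 + (3*(-3 + 3))/8 = -5/8 + (3*0)/8 = -5/8 + (⅛)*0 = -5/8 + 0 = -5/8 ≈ -0.62500)
P(j) = -5/8
c(216) + P(-218) = -1*216 - 5/8 = -216 - 5/8 = -1733/8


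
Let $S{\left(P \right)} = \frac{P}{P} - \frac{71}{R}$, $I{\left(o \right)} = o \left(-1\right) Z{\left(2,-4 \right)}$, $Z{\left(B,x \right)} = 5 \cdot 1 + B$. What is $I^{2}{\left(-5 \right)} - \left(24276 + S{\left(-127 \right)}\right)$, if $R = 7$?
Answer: $- \frac{161293}{7} \approx -23042.0$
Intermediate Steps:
$Z{\left(B,x \right)} = 5 + B$
$I{\left(o \right)} = - 7 o$ ($I{\left(o \right)} = o \left(-1\right) \left(5 + 2\right) = - o 7 = - 7 o$)
$S{\left(P \right)} = - \frac{64}{7}$ ($S{\left(P \right)} = \frac{P}{P} - \frac{71}{7} = 1 - \frac{71}{7} = - \frac{64}{7}$)
$I^{2}{\left(-5 \right)} - \left(24276 + S{\left(-127 \right)}\right) = \left(\left(-7\right) \left(-5\right)\right)^{2} - \left(24276 - \frac{64}{7}\right) = 35^{2} - \frac{169868}{7} = 1225 - \frac{169868}{7} = - \frac{161293}{7}$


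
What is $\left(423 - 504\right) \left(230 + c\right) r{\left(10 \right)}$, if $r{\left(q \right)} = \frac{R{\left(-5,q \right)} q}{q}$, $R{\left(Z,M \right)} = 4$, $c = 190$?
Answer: $-136080$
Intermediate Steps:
$r{\left(q \right)} = 4$ ($r{\left(q \right)} = \frac{4 q}{q} = 4$)
$\left(423 - 504\right) \left(230 + c\right) r{\left(10 \right)} = \left(423 - 504\right) \left(230 + 190\right) 4 = \left(-81\right) 420 \cdot 4 = \left(-34020\right) 4 = -136080$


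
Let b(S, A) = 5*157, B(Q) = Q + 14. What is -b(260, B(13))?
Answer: -785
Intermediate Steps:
B(Q) = 14 + Q
b(S, A) = 785
-b(260, B(13)) = -1*785 = -785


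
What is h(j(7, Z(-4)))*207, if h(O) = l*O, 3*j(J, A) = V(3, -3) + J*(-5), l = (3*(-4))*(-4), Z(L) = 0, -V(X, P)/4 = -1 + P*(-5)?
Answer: -301392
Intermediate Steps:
V(X, P) = 4 + 20*P (V(X, P) = -4*(-1 + P*(-5)) = -4*(-1 - 5*P) = 4 + 20*P)
l = 48 (l = -12*(-4) = 48)
j(J, A) = -56/3 - 5*J/3 (j(J, A) = ((4 + 20*(-3)) + J*(-5))/3 = ((4 - 60) - 5*J)/3 = (-56 - 5*J)/3 = -56/3 - 5*J/3)
h(O) = 48*O
h(j(7, Z(-4)))*207 = (48*(-56/3 - 5/3*7))*207 = (48*(-56/3 - 35/3))*207 = (48*(-91/3))*207 = -1456*207 = -301392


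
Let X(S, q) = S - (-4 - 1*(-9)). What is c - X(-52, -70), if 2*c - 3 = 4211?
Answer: 2164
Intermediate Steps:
X(S, q) = -5 + S (X(S, q) = S - (-4 + 9) = S - 1*5 = S - 5 = -5 + S)
c = 2107 (c = 3/2 + (½)*4211 = 3/2 + 4211/2 = 2107)
c - X(-52, -70) = 2107 - (-5 - 52) = 2107 - 1*(-57) = 2107 + 57 = 2164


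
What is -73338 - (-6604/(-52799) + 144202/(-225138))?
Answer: -435883585961255/5943530631 ≈ -73338.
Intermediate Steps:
-73338 - (-6604/(-52799) + 144202/(-225138)) = -73338 - (-6604*(-1/52799) + 144202*(-1/225138)) = -73338 - (6604/52799 - 72101/112569) = -73338 - 1*(-3063455023/5943530631) = -73338 + 3063455023/5943530631 = -435883585961255/5943530631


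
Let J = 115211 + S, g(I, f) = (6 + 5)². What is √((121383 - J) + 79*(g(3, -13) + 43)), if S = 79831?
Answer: I*√60703 ≈ 246.38*I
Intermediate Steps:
g(I, f) = 121 (g(I, f) = 11² = 121)
J = 195042 (J = 115211 + 79831 = 195042)
√((121383 - J) + 79*(g(3, -13) + 43)) = √((121383 - 1*195042) + 79*(121 + 43)) = √((121383 - 195042) + 79*164) = √(-73659 + 12956) = √(-60703) = I*√60703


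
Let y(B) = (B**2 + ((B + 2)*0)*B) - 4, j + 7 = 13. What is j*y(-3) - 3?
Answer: 27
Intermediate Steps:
j = 6 (j = -7 + 13 = 6)
y(B) = -4 + B**2 (y(B) = (B**2 + ((2 + B)*0)*B) - 4 = (B**2 + 0*B) - 4 = (B**2 + 0) - 4 = B**2 - 4 = -4 + B**2)
j*y(-3) - 3 = 6*(-4 + (-3)**2) - 3 = 6*(-4 + 9) - 3 = 6*5 - 3 = 30 - 3 = 27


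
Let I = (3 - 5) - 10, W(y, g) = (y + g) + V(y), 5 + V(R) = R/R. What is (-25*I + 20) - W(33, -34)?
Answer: 325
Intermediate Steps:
V(R) = -4 (V(R) = -5 + R/R = -5 + 1 = -4)
W(y, g) = -4 + g + y (W(y, g) = (y + g) - 4 = (g + y) - 4 = -4 + g + y)
I = -12 (I = -2 - 10 = -12)
(-25*I + 20) - W(33, -34) = (-25*(-12) + 20) - (-4 - 34 + 33) = (300 + 20) - 1*(-5) = 320 + 5 = 325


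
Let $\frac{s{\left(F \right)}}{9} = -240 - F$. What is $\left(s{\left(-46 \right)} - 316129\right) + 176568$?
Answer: $-141307$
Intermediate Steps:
$s{\left(F \right)} = -2160 - 9 F$ ($s{\left(F \right)} = 9 \left(-240 - F\right) = -2160 - 9 F$)
$\left(s{\left(-46 \right)} - 316129\right) + 176568 = \left(\left(-2160 - -414\right) - 316129\right) + 176568 = \left(\left(-2160 + 414\right) - 316129\right) + 176568 = \left(-1746 - 316129\right) + 176568 = -317875 + 176568 = -141307$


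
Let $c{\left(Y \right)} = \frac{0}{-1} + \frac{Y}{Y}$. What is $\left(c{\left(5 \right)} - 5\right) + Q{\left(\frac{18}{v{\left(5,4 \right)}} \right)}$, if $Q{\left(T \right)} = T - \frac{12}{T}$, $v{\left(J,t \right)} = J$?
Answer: $- \frac{56}{15} \approx -3.7333$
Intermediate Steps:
$c{\left(Y \right)} = 1$ ($c{\left(Y \right)} = 0 \left(-1\right) + 1 = 0 + 1 = 1$)
$\left(c{\left(5 \right)} - 5\right) + Q{\left(\frac{18}{v{\left(5,4 \right)}} \right)} = \left(1 - 5\right) + \left(\frac{18}{5} - \frac{12}{18 \cdot \frac{1}{5}}\right) = -4 + \left(18 \cdot \frac{1}{5} - \frac{12}{18 \cdot \frac{1}{5}}\right) = -4 + \left(\frac{18}{5} - \frac{12}{\frac{18}{5}}\right) = -4 + \left(\frac{18}{5} - \frac{10}{3}\right) = -4 + \frac{4}{15} = - \frac{56}{15}$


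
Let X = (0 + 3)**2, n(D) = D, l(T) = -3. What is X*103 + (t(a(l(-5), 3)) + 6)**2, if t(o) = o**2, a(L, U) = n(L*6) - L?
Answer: 54288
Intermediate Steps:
a(L, U) = 5*L (a(L, U) = L*6 - L = 6*L - L = 5*L)
X = 9 (X = 3**2 = 9)
X*103 + (t(a(l(-5), 3)) + 6)**2 = 9*103 + ((5*(-3))**2 + 6)**2 = 927 + ((-15)**2 + 6)**2 = 927 + (225 + 6)**2 = 927 + 231**2 = 927 + 53361 = 54288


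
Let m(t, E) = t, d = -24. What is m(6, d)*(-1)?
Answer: -6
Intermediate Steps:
m(6, d)*(-1) = 6*(-1) = -6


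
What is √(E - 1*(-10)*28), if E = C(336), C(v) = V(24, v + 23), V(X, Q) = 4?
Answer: 2*√71 ≈ 16.852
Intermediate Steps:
C(v) = 4
E = 4
√(E - 1*(-10)*28) = √(4 - 1*(-10)*28) = √(4 + 10*28) = √(4 + 280) = √284 = 2*√71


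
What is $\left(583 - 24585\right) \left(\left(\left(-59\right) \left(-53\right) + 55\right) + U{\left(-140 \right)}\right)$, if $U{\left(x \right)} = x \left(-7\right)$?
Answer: $-99896324$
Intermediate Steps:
$U{\left(x \right)} = - 7 x$
$\left(583 - 24585\right) \left(\left(\left(-59\right) \left(-53\right) + 55\right) + U{\left(-140 \right)}\right) = \left(583 - 24585\right) \left(\left(\left(-59\right) \left(-53\right) + 55\right) - -980\right) = - 24002 \left(\left(3127 + 55\right) + 980\right) = - 24002 \left(3182 + 980\right) = \left(-24002\right) 4162 = -99896324$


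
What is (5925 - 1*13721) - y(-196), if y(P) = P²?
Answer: -46212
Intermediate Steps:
(5925 - 1*13721) - y(-196) = (5925 - 1*13721) - 1*(-196)² = (5925 - 13721) - 1*38416 = -7796 - 38416 = -46212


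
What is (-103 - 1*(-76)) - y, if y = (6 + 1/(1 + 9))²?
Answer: -6421/100 ≈ -64.210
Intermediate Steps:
y = 3721/100 (y = (6 + 1/10)² = (6 + ⅒)² = (61/10)² = 3721/100 ≈ 37.210)
(-103 - 1*(-76)) - y = (-103 - 1*(-76)) - 1*3721/100 = (-103 + 76) - 3721/100 = -27 - 3721/100 = -6421/100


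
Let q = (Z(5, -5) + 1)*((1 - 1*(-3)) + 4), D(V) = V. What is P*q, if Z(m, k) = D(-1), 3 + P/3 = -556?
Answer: 0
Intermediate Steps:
P = -1677 (P = -9 + 3*(-556) = -9 - 1668 = -1677)
Z(m, k) = -1
q = 0 (q = (-1 + 1)*((1 - 1*(-3)) + 4) = 0*((1 + 3) + 4) = 0*(4 + 4) = 0*8 = 0)
P*q = -1677*0 = 0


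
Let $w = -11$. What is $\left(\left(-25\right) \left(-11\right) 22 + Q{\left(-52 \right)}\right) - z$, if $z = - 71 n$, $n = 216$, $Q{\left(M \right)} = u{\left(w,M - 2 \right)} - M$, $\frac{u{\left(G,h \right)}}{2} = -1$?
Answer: $21436$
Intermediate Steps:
$u{\left(G,h \right)} = -2$ ($u{\left(G,h \right)} = 2 \left(-1\right) = -2$)
$Q{\left(M \right)} = -2 - M$
$z = -15336$ ($z = \left(-71\right) 216 = -15336$)
$\left(\left(-25\right) \left(-11\right) 22 + Q{\left(-52 \right)}\right) - z = \left(\left(-25\right) \left(-11\right) 22 - -50\right) - -15336 = \left(275 \cdot 22 + \left(-2 + 52\right)\right) + 15336 = \left(6050 + 50\right) + 15336 = 6100 + 15336 = 21436$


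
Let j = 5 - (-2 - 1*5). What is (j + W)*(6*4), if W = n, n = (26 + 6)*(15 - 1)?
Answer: 11040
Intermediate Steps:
n = 448 (n = 32*14 = 448)
j = 12 (j = 5 - (-2 - 5) = 5 - 1*(-7) = 5 + 7 = 12)
W = 448
(j + W)*(6*4) = (12 + 448)*(6*4) = 460*24 = 11040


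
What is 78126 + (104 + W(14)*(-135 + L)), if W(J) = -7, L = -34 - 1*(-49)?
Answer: 79070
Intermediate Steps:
L = 15 (L = -34 + 49 = 15)
78126 + (104 + W(14)*(-135 + L)) = 78126 + (104 - 7*(-135 + 15)) = 78126 + (104 - 7*(-120)) = 78126 + (104 + 840) = 78126 + 944 = 79070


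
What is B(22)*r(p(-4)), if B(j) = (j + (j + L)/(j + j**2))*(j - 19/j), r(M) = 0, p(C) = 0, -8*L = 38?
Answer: 0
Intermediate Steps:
L = -19/4 (L = -1/8*38 = -19/4 ≈ -4.7500)
B(j) = (j - 19/j)*(j + (-19/4 + j)/(j + j**2)) (B(j) = (j + (j - 19/4)/(j + j**2))*(j - 19/j) = (j + (-19/4 + j)/(j + j**2))*(j - 19/j) = (j - 19/j)*(j + (-19/4 + j)/(j + j**2)))
B(22)*r(p(-4)) = ((361/4 + 22**4 + 22**5 - 19*22 - 18*22**3 - 95/4*22**2)/(22**2*(1 + 22)))*0 = ((1/484)*(361/4 + 234256 + 5153632 - 418 - 18*10648 - 95/4*484)/23)*0 = ((1/484)*(1/23)*(361/4 + 234256 + 5153632 - 418 - 191664 - 11495))*0 = ((1/484)*(1/23)*(20737605/4))*0 = (901635/1936)*0 = 0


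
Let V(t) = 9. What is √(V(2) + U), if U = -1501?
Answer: 2*I*√373 ≈ 38.626*I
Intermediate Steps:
√(V(2) + U) = √(9 - 1501) = √(-1492) = 2*I*√373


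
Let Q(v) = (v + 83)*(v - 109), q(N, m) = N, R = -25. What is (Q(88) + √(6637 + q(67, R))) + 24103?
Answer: 20512 + 4*√419 ≈ 20594.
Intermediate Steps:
Q(v) = (-109 + v)*(83 + v) (Q(v) = (83 + v)*(-109 + v) = (-109 + v)*(83 + v))
(Q(88) + √(6637 + q(67, R))) + 24103 = ((-9047 + 88² - 26*88) + √(6637 + 67)) + 24103 = ((-9047 + 7744 - 2288) + √6704) + 24103 = (-3591 + 4*√419) + 24103 = 20512 + 4*√419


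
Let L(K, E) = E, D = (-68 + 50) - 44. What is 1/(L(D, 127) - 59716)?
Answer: -1/59589 ≈ -1.6782e-5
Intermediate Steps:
D = -62 (D = -18 - 44 = -62)
1/(L(D, 127) - 59716) = 1/(127 - 59716) = 1/(-59589) = -1/59589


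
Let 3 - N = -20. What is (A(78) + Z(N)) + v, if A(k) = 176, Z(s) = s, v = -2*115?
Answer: -31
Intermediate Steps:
v = -230
N = 23 (N = 3 - 1*(-20) = 3 + 20 = 23)
(A(78) + Z(N)) + v = (176 + 23) - 230 = 199 - 230 = -31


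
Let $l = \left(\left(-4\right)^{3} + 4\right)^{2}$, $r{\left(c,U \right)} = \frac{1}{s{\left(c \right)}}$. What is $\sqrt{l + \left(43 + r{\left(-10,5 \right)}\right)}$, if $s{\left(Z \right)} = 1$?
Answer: $2 \sqrt{911} \approx 60.366$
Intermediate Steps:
$r{\left(c,U \right)} = 1$ ($r{\left(c,U \right)} = 1^{-1} = 1$)
$l = 3600$ ($l = \left(-64 + 4\right)^{2} = \left(-60\right)^{2} = 3600$)
$\sqrt{l + \left(43 + r{\left(-10,5 \right)}\right)} = \sqrt{3600 + \left(43 + 1\right)} = \sqrt{3600 + 44} = \sqrt{3644} = 2 \sqrt{911}$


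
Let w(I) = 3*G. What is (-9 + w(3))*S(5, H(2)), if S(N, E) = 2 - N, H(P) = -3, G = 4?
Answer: -9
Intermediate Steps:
w(I) = 12 (w(I) = 3*4 = 12)
(-9 + w(3))*S(5, H(2)) = (-9 + 12)*(2 - 1*5) = 3*(2 - 5) = 3*(-3) = -9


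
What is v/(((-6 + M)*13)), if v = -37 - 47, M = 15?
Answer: -28/39 ≈ -0.71795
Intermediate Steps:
v = -84
v/(((-6 + M)*13)) = -84/((-6 + 15)*13) = -84/(9*13) = -84/117 = (1/117)*(-84) = -28/39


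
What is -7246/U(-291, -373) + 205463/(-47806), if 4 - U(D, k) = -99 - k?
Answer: 145463633/6453810 ≈ 22.539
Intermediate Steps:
U(D, k) = 103 + k (U(D, k) = 4 - (-99 - k) = 4 + (99 + k) = 103 + k)
-7246/U(-291, -373) + 205463/(-47806) = -7246/(103 - 373) + 205463/(-47806) = -7246/(-270) + 205463*(-1/47806) = -7246*(-1/270) - 205463/47806 = 3623/135 - 205463/47806 = 145463633/6453810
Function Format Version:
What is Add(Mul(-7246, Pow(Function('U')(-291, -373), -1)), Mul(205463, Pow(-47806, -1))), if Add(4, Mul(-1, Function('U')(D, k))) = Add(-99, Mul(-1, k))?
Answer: Rational(145463633, 6453810) ≈ 22.539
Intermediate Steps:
Function('U')(D, k) = Add(103, k) (Function('U')(D, k) = Add(4, Mul(-1, Add(-99, Mul(-1, k)))) = Add(4, Add(99, k)) = Add(103, k))
Add(Mul(-7246, Pow(Function('U')(-291, -373), -1)), Mul(205463, Pow(-47806, -1))) = Add(Mul(-7246, Pow(Add(103, -373), -1)), Mul(205463, Pow(-47806, -1))) = Add(Mul(-7246, Pow(-270, -1)), Mul(205463, Rational(-1, 47806))) = Add(Mul(-7246, Rational(-1, 270)), Rational(-205463, 47806)) = Add(Rational(3623, 135), Rational(-205463, 47806)) = Rational(145463633, 6453810)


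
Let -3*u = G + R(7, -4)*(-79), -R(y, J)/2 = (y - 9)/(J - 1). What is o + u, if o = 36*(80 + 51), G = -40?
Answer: 70624/15 ≈ 4708.3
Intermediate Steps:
R(y, J) = -2*(-9 + y)/(-1 + J) (R(y, J) = -2*(y - 9)/(J - 1) = -2*(-9 + y)/(-1 + J))
u = -116/15 (u = -(-40 + (2*(9 - 1*7)/(-1 - 4))*(-79))/3 = -(-40 + (2*(9 - 7)/(-5))*(-79))/3 = -(-40 + (2*(-⅕)*2)*(-79))/3 = -(-40 - ⅘*(-79))/3 = -(-40 + 316/5)/3 = -⅓*116/5 = -116/15 ≈ -7.7333)
o = 4716 (o = 36*131 = 4716)
o + u = 4716 - 116/15 = 70624/15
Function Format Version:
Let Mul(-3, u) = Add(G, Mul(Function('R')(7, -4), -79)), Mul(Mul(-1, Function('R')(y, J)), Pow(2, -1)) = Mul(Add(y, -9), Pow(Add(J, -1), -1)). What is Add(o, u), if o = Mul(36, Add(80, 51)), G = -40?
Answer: Rational(70624, 15) ≈ 4708.3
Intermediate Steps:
Function('R')(y, J) = Mul(-2, Pow(Add(-1, J), -1), Add(-9, y)) (Function('R')(y, J) = Mul(-2, Mul(Add(y, -9), Pow(Add(J, -1), -1))) = Mul(-2, Mul(Add(-9, y), Pow(Add(-1, J), -1))) = Mul(-2, Mul(Pow(Add(-1, J), -1), Add(-9, y))) = Mul(-2, Pow(Add(-1, J), -1), Add(-9, y)))
u = Rational(-116, 15) (u = Mul(Rational(-1, 3), Add(-40, Mul(Mul(2, Pow(Add(-1, -4), -1), Add(9, Mul(-1, 7))), -79))) = Mul(Rational(-1, 3), Add(-40, Mul(Mul(2, Pow(-5, -1), Add(9, -7)), -79))) = Mul(Rational(-1, 3), Add(-40, Mul(Mul(2, Rational(-1, 5), 2), -79))) = Mul(Rational(-1, 3), Add(-40, Mul(Rational(-4, 5), -79))) = Mul(Rational(-1, 3), Add(-40, Rational(316, 5))) = Mul(Rational(-1, 3), Rational(116, 5)) = Rational(-116, 15) ≈ -7.7333)
o = 4716 (o = Mul(36, 131) = 4716)
Add(o, u) = Add(4716, Rational(-116, 15)) = Rational(70624, 15)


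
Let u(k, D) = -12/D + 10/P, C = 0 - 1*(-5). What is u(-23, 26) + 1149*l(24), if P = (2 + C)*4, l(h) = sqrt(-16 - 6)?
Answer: -19/182 + 1149*I*sqrt(22) ≈ -0.1044 + 5389.3*I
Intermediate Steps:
l(h) = I*sqrt(22) (l(h) = sqrt(-22) = I*sqrt(22))
C = 5 (C = 0 + 5 = 5)
P = 28 (P = (2 + 5)*4 = 7*4 = 28)
u(k, D) = 5/14 - 12/D (u(k, D) = -12/D + 10/28 = -12/D + 10*(1/28) = -12/D + 5/14 = 5/14 - 12/D)
u(-23, 26) + 1149*l(24) = (5/14 - 12/26) + 1149*(I*sqrt(22)) = (5/14 - 12*1/26) + 1149*I*sqrt(22) = (5/14 - 6/13) + 1149*I*sqrt(22) = -19/182 + 1149*I*sqrt(22)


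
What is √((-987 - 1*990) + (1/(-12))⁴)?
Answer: I*√40995071/144 ≈ 44.463*I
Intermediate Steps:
√((-987 - 1*990) + (1/(-12))⁴) = √((-987 - 990) + (-1/12)⁴) = √(-1977 + 1/20736) = √(-40995071/20736) = I*√40995071/144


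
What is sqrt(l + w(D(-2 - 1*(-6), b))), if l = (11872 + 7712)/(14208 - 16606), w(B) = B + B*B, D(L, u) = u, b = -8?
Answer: 2*sqrt(17191262)/1199 ≈ 6.9162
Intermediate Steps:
w(B) = B + B**2
l = -9792/1199 (l = 19584/(-2398) = 19584*(-1/2398) = -9792/1199 ≈ -8.1668)
sqrt(l + w(D(-2 - 1*(-6), b))) = sqrt(-9792/1199 - 8*(1 - 8)) = sqrt(-9792/1199 - 8*(-7)) = sqrt(-9792/1199 + 56) = sqrt(57352/1199) = 2*sqrt(17191262)/1199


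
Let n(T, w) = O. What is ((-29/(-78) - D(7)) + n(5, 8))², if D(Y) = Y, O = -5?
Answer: 822649/6084 ≈ 135.22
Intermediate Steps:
n(T, w) = -5
((-29/(-78) - D(7)) + n(5, 8))² = ((-29/(-78) - 1*7) - 5)² = ((-29*(-1/78) - 7) - 5)² = ((29/78 - 7) - 5)² = (-517/78 - 5)² = (-907/78)² = 822649/6084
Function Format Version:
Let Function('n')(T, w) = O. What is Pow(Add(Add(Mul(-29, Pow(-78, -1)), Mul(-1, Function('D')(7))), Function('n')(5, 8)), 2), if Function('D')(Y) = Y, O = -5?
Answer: Rational(822649, 6084) ≈ 135.22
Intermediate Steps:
Function('n')(T, w) = -5
Pow(Add(Add(Mul(-29, Pow(-78, -1)), Mul(-1, Function('D')(7))), Function('n')(5, 8)), 2) = Pow(Add(Add(Mul(-29, Pow(-78, -1)), Mul(-1, 7)), -5), 2) = Pow(Add(Add(Mul(-29, Rational(-1, 78)), -7), -5), 2) = Pow(Add(Add(Rational(29, 78), -7), -5), 2) = Pow(Add(Rational(-517, 78), -5), 2) = Pow(Rational(-907, 78), 2) = Rational(822649, 6084)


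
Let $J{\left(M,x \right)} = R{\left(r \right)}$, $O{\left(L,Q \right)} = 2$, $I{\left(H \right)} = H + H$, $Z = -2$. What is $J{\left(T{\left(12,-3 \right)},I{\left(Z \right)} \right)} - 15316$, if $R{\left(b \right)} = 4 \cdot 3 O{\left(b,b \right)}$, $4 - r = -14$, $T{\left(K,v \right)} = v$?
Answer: $-15292$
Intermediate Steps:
$I{\left(H \right)} = 2 H$
$r = 18$ ($r = 4 - -14 = 4 + 14 = 18$)
$R{\left(b \right)} = 24$ ($R{\left(b \right)} = 4 \cdot 3 \cdot 2 = 12 \cdot 2 = 24$)
$J{\left(M,x \right)} = 24$
$J{\left(T{\left(12,-3 \right)},I{\left(Z \right)} \right)} - 15316 = 24 - 15316 = -15292$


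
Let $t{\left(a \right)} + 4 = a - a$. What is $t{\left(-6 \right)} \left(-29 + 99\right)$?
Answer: $-280$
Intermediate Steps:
$t{\left(a \right)} = -4$ ($t{\left(a \right)} = -4 + \left(a - a\right) = -4 + 0 = -4$)
$t{\left(-6 \right)} \left(-29 + 99\right) = - 4 \left(-29 + 99\right) = \left(-4\right) 70 = -280$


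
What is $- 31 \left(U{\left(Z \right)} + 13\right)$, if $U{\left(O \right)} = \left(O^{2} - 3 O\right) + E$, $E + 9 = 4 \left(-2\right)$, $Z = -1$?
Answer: $0$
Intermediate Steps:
$E = -17$ ($E = -9 + 4 \left(-2\right) = -9 - 8 = -17$)
$U{\left(O \right)} = -17 + O^{2} - 3 O$ ($U{\left(O \right)} = \left(O^{2} - 3 O\right) - 17 = -17 + O^{2} - 3 O$)
$- 31 \left(U{\left(Z \right)} + 13\right) = - 31 \left(\left(-17 + \left(-1\right)^{2} - -3\right) + 13\right) = - 31 \left(\left(-17 + 1 + 3\right) + 13\right) = - 31 \left(-13 + 13\right) = \left(-31\right) 0 = 0$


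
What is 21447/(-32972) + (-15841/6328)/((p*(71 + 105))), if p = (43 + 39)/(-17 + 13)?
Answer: -17469401467/26885632576 ≈ -0.64977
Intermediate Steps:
p = -41/2 (p = 82/(-4) = 82*(-1/4) = -41/2 ≈ -20.500)
21447/(-32972) + (-15841/6328)/((p*(71 + 105))) = 21447/(-32972) + (-15841/6328)/((-41*(71 + 105)/2)) = 21447*(-1/32972) + (-15841*1/6328)/((-41/2*176)) = -21447/32972 - 2263/904/(-3608) = -21447/32972 - 2263/904*(-1/3608) = -21447/32972 + 2263/3261632 = -17469401467/26885632576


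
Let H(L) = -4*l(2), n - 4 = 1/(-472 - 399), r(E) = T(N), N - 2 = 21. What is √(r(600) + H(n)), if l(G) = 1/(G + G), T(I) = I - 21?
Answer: 1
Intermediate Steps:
N = 23 (N = 2 + 21 = 23)
T(I) = -21 + I
r(E) = 2 (r(E) = -21 + 23 = 2)
n = 3483/871 (n = 4 + 1/(-472 - 399) = 4 + 1/(-871) = 4 - 1/871 = 3483/871 ≈ 3.9989)
l(G) = 1/(2*G)
H(L) = -1 (H(L) = -2/2 = -4*¼ = -1)
√(r(600) + H(n)) = √(2 - 1) = √1 = 1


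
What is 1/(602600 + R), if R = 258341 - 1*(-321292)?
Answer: 1/1182233 ≈ 8.4586e-7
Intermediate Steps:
R = 579633 (R = 258341 + 321292 = 579633)
1/(602600 + R) = 1/(602600 + 579633) = 1/1182233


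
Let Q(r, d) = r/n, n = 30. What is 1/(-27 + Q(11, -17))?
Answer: -30/799 ≈ -0.037547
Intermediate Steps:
Q(r, d) = r/30
1/(-27 + Q(11, -17)) = 1/(-27 + (1/30)*11) = 1/(-27 + 11/30) = 1/(-799/30) = -30/799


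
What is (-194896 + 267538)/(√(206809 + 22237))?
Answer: 36321*√229046/114523 ≈ 151.78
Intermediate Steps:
(-194896 + 267538)/(√(206809 + 22237)) = 72642/(√229046) = 72642*(√229046/229046) = 36321*√229046/114523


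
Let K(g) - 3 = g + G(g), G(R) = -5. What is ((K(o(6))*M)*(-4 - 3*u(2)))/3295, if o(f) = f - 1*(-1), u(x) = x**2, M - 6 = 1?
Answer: -112/659 ≈ -0.16995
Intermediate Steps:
M = 7 (M = 6 + 1 = 7)
o(f) = 1 + f (o(f) = f + 1 = 1 + f)
K(g) = -2 + g (K(g) = 3 + (g - 5) = 3 + (-5 + g) = -2 + g)
((K(o(6))*M)*(-4 - 3*u(2)))/3295 = (((-2 + (1 + 6))*7)*(-4 - 3*2**2))/3295 = (((-2 + 7)*7)*(-4 - 3*4))*(1/3295) = ((5*7)*(-4 - 12))*(1/3295) = (35*(-16))*(1/3295) = -560*1/3295 = -112/659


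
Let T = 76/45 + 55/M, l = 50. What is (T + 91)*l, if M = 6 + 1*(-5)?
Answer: 66460/9 ≈ 7384.4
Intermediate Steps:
M = 1 (M = 6 - 5 = 1)
T = 2551/45 (T = 76/45 + 55/1 = 76*(1/45) + 55*1 = 76/45 + 55 = 2551/45 ≈ 56.689)
(T + 91)*l = (2551/45 + 91)*50 = (6646/45)*50 = 66460/9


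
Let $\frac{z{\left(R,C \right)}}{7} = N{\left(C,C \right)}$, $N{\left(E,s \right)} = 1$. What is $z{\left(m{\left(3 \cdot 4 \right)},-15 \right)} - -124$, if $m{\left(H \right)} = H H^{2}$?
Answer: $131$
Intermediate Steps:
$m{\left(H \right)} = H^{3}$
$z{\left(R,C \right)} = 7$ ($z{\left(R,C \right)} = 7 \cdot 1 = 7$)
$z{\left(m{\left(3 \cdot 4 \right)},-15 \right)} - -124 = 7 - -124 = 7 + 124 = 131$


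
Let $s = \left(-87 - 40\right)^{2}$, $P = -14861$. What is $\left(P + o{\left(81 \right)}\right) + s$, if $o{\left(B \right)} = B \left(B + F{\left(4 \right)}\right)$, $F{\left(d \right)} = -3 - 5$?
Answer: $7181$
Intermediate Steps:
$F{\left(d \right)} = -8$
$o{\left(B \right)} = B \left(-8 + B\right)$ ($o{\left(B \right)} = B \left(B - 8\right) = B \left(-8 + B\right)$)
$s = 16129$ ($s = \left(-127\right)^{2} = 16129$)
$\left(P + o{\left(81 \right)}\right) + s = \left(-14861 + 81 \left(-8 + 81\right)\right) + 16129 = \left(-14861 + 81 \cdot 73\right) + 16129 = \left(-14861 + 5913\right) + 16129 = -8948 + 16129 = 7181$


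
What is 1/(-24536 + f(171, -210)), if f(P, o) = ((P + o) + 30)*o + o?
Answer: -1/22856 ≈ -4.3752e-5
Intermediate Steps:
f(P, o) = o + o*(30 + P + o) (f(P, o) = (30 + P + o)*o + o = o*(30 + P + o) + o = o + o*(30 + P + o))
1/(-24536 + f(171, -210)) = 1/(-24536 - 210*(31 + 171 - 210)) = 1/(-24536 - 210*(-8)) = 1/(-24536 + 1680) = 1/(-22856) = -1/22856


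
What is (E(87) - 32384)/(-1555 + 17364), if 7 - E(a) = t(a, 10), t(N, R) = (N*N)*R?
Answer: -108067/15809 ≈ -6.8358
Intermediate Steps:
t(N, R) = R*N² (t(N, R) = N²*R = R*N²)
E(a) = 7 - 10*a²
(E(87) - 32384)/(-1555 + 17364) = ((7 - 10*87²) - 32384)/(-1555 + 17364) = ((7 - 10*7569) - 32384)/15809 = ((7 - 75690) - 32384)*(1/15809) = (-75683 - 32384)*(1/15809) = -108067*1/15809 = -108067/15809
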